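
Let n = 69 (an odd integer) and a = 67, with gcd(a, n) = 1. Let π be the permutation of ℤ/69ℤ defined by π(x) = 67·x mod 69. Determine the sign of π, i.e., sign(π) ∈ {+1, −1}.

Orbit of 7 under x↦67x: [7, 55, 28, 13, 43, 52, 34]… (length divides ord_69(67)).
Cycle type of π: 22×3 + 1×3; total 6 cycles.
Σ(ℓ_i−1) = 69−6 = 63; sign = (−1)^63 = -1.
Via Zolotarev, sign(π_{67}) = (67|69) = -1.

-1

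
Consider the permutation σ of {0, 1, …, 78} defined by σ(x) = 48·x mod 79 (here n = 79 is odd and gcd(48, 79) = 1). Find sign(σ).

Start at x=13: 13 → 71 → 11 → 54 → 64 → 70 → 42 → … (one orbit).
Cycle type of π: 78 + 1; total 2 cycles.
Σ(ℓ_i−1) = 79−2 = 77; sign = (−1)^77 = -1.
(48|79)_J = -1 (Zolotarev's lemma cross-check).

-1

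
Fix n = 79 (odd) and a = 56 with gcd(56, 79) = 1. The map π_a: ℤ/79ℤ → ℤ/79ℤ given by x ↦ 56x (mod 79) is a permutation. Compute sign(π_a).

Start at x=56: 56 → 55 → 78 → 23 → 24 → 1 → 56 (one orbit).
Cycle type of π: 6×13 + 1; total 14 cycles.
With 14 cycles on 79 points, sign = (−1)^{79−14} = -1.
Check: (56/79) = -1 by Zolotarev.

-1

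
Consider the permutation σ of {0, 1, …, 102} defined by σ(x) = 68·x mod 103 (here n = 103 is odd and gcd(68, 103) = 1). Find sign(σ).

Trace 18: π^k(18) = [18, 91, 8, 29, 15, 93, 41] for k=0..6.
3 cycles of lengths [51, 51, 1].
sign(π) = (−1)^{n − #cycles} = (−1)^{103−3} = (−1)^100 = +1.
The Jacobi symbol (68|103) = +1 (Zolotarev) agrees.

+1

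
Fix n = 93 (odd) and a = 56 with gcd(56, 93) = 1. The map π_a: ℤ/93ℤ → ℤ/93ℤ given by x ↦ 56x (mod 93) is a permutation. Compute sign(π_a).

Start at x=56: 56 → 67 → 32 → 25 → 5 → 1 → 56 (one orbit).
22 cycles of lengths [6, 6, 6, 6, 6, 6, 6, 6, 6, 6, 3, 3, 3, 3, 3, 3, 3, 3, 3, 3, 2, 1].
n − c = 93 − 22 = 71; sign = (−1)^71 = -1.
Check: (56/93) = -1 by Zolotarev.

-1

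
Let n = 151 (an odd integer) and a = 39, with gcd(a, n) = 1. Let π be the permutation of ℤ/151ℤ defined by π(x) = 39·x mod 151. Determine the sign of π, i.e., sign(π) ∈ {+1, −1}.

Trace 36: π^k(36) = [36, 45, 94, 42, 128, 9, 49] for k=0..6.
π_39 has 3 disjoint cycles with lengths [75, 75, 1] on {0,…,150}.
n − c = 151 − 3 = 148; sign = (−1)^148 = +1.
Via Zolotarev, sign(π_{39}) = (39|151) = +1.

+1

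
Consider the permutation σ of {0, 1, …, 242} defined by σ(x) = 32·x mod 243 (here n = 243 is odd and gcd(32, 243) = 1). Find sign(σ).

Trace 226: π^k(226) = [226, 185, 88, 143, 202, 146, 55] for k=0..6.
Decompose π into cycles: lengths [162, 54, 18, 6, 2, 1] (6 cycles, including the fixed point 0).
Σ(ℓ_i−1) = 243−6 = 237; sign = (−1)^237 = -1.
Zolotarev: (32|243) = -1, matching the cycle-count sign.

-1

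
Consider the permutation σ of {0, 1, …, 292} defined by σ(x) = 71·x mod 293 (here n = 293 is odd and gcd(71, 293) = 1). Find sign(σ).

+1

Orbit of 68 under x↦71x: [68, 140, 271, 196, 145, 40, 203]… (length divides ord_293(71)).
Decompose π into cycles: lengths [146, 146, 1] (3 cycles, including the fixed point 0).
293 − 3 = 290 transpositions; sign(π) = (−1)^290 = +1.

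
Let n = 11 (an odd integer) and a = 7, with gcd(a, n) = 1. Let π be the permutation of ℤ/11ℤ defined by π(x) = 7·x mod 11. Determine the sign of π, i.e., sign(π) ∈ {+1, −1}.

Trace 1: π^k(1) = [1, 7, 5, 2, 3, 10, 4] for k=0..6.
2 cycles of lengths [10, 1].
n − c = 11 − 2 = 9; sign = (−1)^9 = -1.
Zolotarev: (7|11) = -1, matching the cycle-count sign.

-1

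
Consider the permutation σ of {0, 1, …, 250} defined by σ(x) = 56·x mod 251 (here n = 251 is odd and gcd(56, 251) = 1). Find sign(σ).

Trace 40: π^k(40) = [40, 232, 191, 154, 90, 20, 116] for k=0..6.
2 cycles of lengths [250, 1].
n − c = 251 − 2 = 249; sign = (−1)^249 = -1.

-1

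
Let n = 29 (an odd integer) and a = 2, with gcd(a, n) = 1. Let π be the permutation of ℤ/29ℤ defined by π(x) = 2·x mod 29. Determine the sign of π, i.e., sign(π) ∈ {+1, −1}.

-1

Start at x=4: 4 → 8 → 16 → 3 → 6 → 12 → 24 → … (one orbit).
Decompose π into cycles: lengths [28, 1] (2 cycles, including the fixed point 0).
sign(π) = (−1)^{n − #cycles} = (−1)^{29−2} = (−1)^27 = -1.
Zolotarev: (2|29) = -1, matching the cycle-count sign.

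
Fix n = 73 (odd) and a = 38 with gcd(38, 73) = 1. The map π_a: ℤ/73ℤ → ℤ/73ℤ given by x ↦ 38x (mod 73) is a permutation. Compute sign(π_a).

Start at x=67: 67 → 64 → 23 → 71 → 70 → 32 → 48 → … (one orbit).
The orbit structure of x ↦ 38x mod 73: 3 orbits of sizes [36, 36, 1].
3 cycles on 73: each ℓ→(−1)^(ℓ−1), product (−1)^70 = +1.
Check: (38/73) = +1 by Zolotarev.

+1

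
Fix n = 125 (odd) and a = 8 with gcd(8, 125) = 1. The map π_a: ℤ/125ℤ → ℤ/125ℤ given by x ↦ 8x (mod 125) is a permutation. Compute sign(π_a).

-1

Start at x=23: 23 → 59 → 97 → 26 → 83 → 39 → 62 → … (one orbit).
Cycle type of π: 100 + 20 + 4 + 1; total 4 cycles.
n − c = 125 − 4 = 121; sign = (−1)^121 = -1.
(8|125)_J = -1 (Zolotarev's lemma cross-check).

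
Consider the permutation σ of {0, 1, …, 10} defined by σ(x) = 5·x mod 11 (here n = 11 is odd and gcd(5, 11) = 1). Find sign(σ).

+1

Start at x=1: 1 → 5 → 3 → 4 → 9 → 1 (one orbit).
Decompose π into cycles: lengths [5, 5, 1] (3 cycles, including the fixed point 0).
3 cycles on 11: each ℓ→(−1)^(ℓ−1), product (−1)^8 = +1.
The Jacobi symbol (5|11) = +1 (Zolotarev) agrees.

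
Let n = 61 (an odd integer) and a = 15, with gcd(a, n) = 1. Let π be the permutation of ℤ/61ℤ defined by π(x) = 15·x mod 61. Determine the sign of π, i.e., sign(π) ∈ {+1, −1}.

Trace 16: π^k(16) = [16, 57, 1, 15, 42, 20, 56] for k=0..6.
Decompose π into cycles: lengths [15, 15, 15, 15, 1] (5 cycles, including the fixed point 0).
5 cycles on 61: each ℓ→(−1)^(ℓ−1), product (−1)^56 = +1.

+1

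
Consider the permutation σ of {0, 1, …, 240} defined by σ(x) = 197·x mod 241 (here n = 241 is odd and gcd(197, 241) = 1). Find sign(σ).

Start at x=44: 44 → 233 → 111 → 177 → 165 → 211 → 115 → … (one orbit).
The orbit structure of x ↦ 197x mod 241: 16 orbits of sizes [16, 16, 16, 16, 16, 16, 16, 16, 16, 16, 16, 16, 16, 16, 16, 1].
241 − 16 = 225 transpositions; sign(π) = (−1)^225 = -1.

-1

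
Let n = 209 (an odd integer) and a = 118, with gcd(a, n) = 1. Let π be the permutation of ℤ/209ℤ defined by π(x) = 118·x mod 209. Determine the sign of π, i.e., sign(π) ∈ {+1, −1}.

Trace 119: π^k(119) = [119, 39, 4, 54, 102, 123, 93] for k=0..6.
6 cycles of lengths [90, 90, 10, 9, 9, 1].
Σ(ℓ_i−1) = 209−6 = 203; sign = (−1)^203 = -1.
Via Zolotarev, sign(π_{118}) = (118|209) = -1.

-1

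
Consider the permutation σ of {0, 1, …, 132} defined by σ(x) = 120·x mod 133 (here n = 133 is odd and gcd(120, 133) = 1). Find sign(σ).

+1

Start at x=85: 85 → 92 → 1 → 120 → 36 → 64 → 99 → … (one orbit).
Cycle lengths of π_120 on ℤ/133ℤ: [9, 9, 9, 9, 9, 9, 9, 9, 9, 9, 9, 9, 9, 9, 1, 1, 1, 1, 1, 1, 1]; 21 cycles in total.
sign(π) = (−1)^{n − #cycles} = (−1)^{133−21} = (−1)^112 = +1.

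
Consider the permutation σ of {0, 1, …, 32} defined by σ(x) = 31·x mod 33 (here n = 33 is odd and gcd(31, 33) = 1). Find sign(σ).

+1

Start at x=4: 4 → 25 → 16 → 1 → 31 → 4 (one orbit).
9 cycles of lengths [5, 5, 5, 5, 5, 5, 1, 1, 1].
sign(π) = (−1)^{n − #cycles} = (−1)^{33−9} = (−1)^24 = +1.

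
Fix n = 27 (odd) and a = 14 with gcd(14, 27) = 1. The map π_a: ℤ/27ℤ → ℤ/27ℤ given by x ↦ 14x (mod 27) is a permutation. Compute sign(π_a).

Trace 13: π^k(13) = [13, 20, 10, 5, 16, 8, 4] for k=0..6.
Cycle lengths of π_14 on ℤ/27ℤ: [18, 6, 2, 1]; 4 cycles in total.
sign(π) = (−1)^{n − #cycles} = (−1)^{27−4} = (−1)^23 = -1.
Via Zolotarev, sign(π_{14}) = (14|27) = -1.

-1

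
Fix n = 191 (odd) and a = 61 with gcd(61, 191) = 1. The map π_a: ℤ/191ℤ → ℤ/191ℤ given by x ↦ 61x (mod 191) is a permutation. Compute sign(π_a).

-1

Start at x=46: 46 → 132 → 30 → 111 → 86 → 89 → 81 → … (one orbit).
π_61 has 2 disjoint cycles with lengths [190, 1] on {0,…,190}.
Σ(ℓ_i−1) = 191−2 = 189; sign = (−1)^189 = -1.
Via Zolotarev, sign(π_{61}) = (61|191) = -1.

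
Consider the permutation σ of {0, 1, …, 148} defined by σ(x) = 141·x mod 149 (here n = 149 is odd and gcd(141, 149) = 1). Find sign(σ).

Trace 74: π^k(74) = [74, 4, 117, 107, 38, 143, 48] for k=0..6.
Cycle lengths of π_141 on ℤ/149ℤ: [148, 1]; 2 cycles in total.
n − c = 149 − 2 = 147; sign = (−1)^147 = -1.
Via Zolotarev, sign(π_{141}) = (141|149) = -1.

-1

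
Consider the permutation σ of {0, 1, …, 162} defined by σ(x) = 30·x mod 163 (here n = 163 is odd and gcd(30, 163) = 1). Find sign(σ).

-1

Orbit of 140 under x↦30x: [140, 125, 1, 30, 85, 105, 53]… (length divides ord_163(30)).
10 cycles of lengths [18, 18, 18, 18, 18, 18, 18, 18, 18, 1].
With 10 cycles on 163 points, sign = (−1)^{163−10} = -1.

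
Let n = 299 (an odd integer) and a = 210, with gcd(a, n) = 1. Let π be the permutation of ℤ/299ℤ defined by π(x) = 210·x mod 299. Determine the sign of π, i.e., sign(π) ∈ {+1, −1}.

Trace 177: π^k(177) = [177, 94, 6, 64, 284, 139, 187] for k=0..6.
The orbit structure of x ↦ 210x mod 299: 6 orbits of sizes [132, 132, 12, 11, 11, 1].
With 6 cycles on 299 points, sign = (−1)^{299−6} = -1.

-1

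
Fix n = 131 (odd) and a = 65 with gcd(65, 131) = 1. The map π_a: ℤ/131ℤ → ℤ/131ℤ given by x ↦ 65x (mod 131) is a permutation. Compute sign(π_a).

+1

Start at x=43: 43 → 44 → 109 → 11 → 60 → 101 → 15 → … (one orbit).
π_65 has 3 disjoint cycles with lengths [65, 65, 1] on {0,…,130}.
Σ(ℓ_i−1) = 131−3 = 128; sign = (−1)^128 = +1.
The Jacobi symbol (65|131) = +1 (Zolotarev) agrees.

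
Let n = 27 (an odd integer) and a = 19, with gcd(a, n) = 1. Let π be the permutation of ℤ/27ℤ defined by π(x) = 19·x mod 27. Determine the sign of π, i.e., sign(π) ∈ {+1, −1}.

+1

Start at x=19: 19 → 10 → 1 → 19 (one orbit).
Cycle lengths of π_19 on ℤ/27ℤ: [3, 3, 3, 3, 3, 3, 1, 1, 1, 1, 1, 1, 1, 1, 1]; 15 cycles in total.
n − c = 27 − 15 = 12; sign = (−1)^12 = +1.
The Jacobi symbol (19|27) = +1 (Zolotarev) agrees.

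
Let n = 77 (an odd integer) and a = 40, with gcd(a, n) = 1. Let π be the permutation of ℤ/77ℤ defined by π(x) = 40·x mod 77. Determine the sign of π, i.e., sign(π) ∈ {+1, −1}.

Start at x=24: 24 → 36 → 54 → 4 → 6 → 9 → 52 → … (one orbit).
The orbit structure of x ↦ 40x mod 77: 5 orbits of sizes [30, 30, 10, 6, 1].
77 − 5 = 72 transpositions; sign(π) = (−1)^72 = +1.
(40|77)_J = +1 (Zolotarev's lemma cross-check).

+1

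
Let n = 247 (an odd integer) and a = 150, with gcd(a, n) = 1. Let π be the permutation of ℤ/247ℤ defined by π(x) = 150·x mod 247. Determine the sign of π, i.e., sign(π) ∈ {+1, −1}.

Orbit of 229 under x↦150x: [229, 17, 80, 144, 111, 101, 83]… (length divides ord_247(150)).
Cycle lengths of π_150 on ℤ/247ℤ: [36, 36, 36, 36, 36, 36, 12, 9, 9, 1]; 10 cycles in total.
247 − 10 = 237 transpositions; sign(π) = (−1)^237 = -1.
Zolotarev: (150|247) = -1, matching the cycle-count sign.

-1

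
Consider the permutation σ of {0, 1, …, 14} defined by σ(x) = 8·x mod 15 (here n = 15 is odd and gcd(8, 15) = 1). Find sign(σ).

Start at x=2: 2 → 1 → 8 → 4 → 2 (one orbit).
5 cycles of lengths [4, 4, 4, 2, 1].
Σ(ℓ_i−1) = 15−5 = 10; sign = (−1)^10 = +1.

+1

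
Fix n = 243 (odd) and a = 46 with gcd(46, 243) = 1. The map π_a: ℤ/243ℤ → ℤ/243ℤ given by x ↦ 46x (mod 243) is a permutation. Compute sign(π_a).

Orbit of 28 under x↦46x: [28, 73, 199, 163, 208, 91, 55]… (length divides ord_243(46)).
The orbit structure of x ↦ 46x mod 243: 27 orbits of sizes [27, 27, 27, 27, 27, 27, 9, 9, 9, 9, 9, 9, 3, 3, 3, 3, 3, 3, 1, 1, 1, 1, 1, 1, 1, 1, 1].
n − c = 243 − 27 = 216; sign = (−1)^216 = +1.
Via Zolotarev, sign(π_{46}) = (46|243) = +1.

+1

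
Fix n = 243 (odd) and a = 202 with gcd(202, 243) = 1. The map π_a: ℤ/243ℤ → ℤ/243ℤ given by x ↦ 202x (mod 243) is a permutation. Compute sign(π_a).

+1

Start at x=175: 175 → 115 → 145 → 130 → 16 → 73 → 166 → … (one orbit).
The orbit structure of x ↦ 202x mod 243: 11 orbits of sizes [81, 81, 27, 27, 9, 9, 3, 3, 1, 1, 1].
With 11 cycles on 243 points, sign = (−1)^{243−11} = +1.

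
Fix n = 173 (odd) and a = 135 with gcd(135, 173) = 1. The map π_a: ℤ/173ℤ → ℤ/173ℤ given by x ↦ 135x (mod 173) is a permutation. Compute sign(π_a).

Trace 148: π^k(148) = [148, 85, 57, 83, 133, 136, 22] for k=0..6.
Decompose π into cycles: lengths [43, 43, 43, 43, 1] (5 cycles, including the fixed point 0).
173 − 5 = 168 transpositions; sign(π) = (−1)^168 = +1.
Check: (135/173) = +1 by Zolotarev.

+1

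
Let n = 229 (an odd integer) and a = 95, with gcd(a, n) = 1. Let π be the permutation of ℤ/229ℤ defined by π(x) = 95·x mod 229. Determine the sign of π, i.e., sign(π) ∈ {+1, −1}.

+1

Orbit of 95 under x↦95x: [95, 94, 228, 134, 135, 1]… (length divides ord_229(95)).
39 cycles of lengths [6, 6, 6, 6, 6, 6, 6, 6, 6, 6, 6, 6, 6, 6, 6, 6, 6, 6, 6, 6, 6, 6, 6, 6, 6, 6, 6, 6, 6, 6, 6, 6, 6, 6, 6, 6, 6, 6, 1].
With 39 cycles on 229 points, sign = (−1)^{229−39} = +1.
Check: (95/229) = +1 by Zolotarev.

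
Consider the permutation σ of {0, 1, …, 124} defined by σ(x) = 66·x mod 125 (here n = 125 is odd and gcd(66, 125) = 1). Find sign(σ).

+1

Orbit of 96 under x↦66x: [96, 86, 51, 116, 31, 46, 36]… (length divides ord_125(66)).
Cycle lengths of π_66 on ℤ/125ℤ: [25, 25, 25, 25, 5, 5, 5, 5, 1, 1, 1, 1, 1]; 13 cycles in total.
13 cycles on 125: each ℓ→(−1)^(ℓ−1), product (−1)^112 = +1.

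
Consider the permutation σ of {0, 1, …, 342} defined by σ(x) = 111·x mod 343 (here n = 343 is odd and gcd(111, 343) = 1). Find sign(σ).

-1

Orbit of 216 under x↦111x: [216, 309, 342, 232, 27, 253, 300]… (length divides ord_343(111)).
Cycle lengths of π_111 on ℤ/343ℤ: [98, 98, 98, 14, 14, 14, 2, 2, 2, 1]; 10 cycles in total.
With 10 cycles on 343 points, sign = (−1)^{343−10} = -1.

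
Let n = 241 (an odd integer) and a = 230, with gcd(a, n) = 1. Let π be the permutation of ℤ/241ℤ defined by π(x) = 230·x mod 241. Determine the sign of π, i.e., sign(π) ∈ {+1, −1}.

Orbit of 111 under x↦230x: [111, 225, 176, 233, 88, 237, 44]… (length divides ord_241(230)).
Decompose π into cycles: lengths [48, 48, 48, 48, 48, 1] (6 cycles, including the fixed point 0).
sign(π) = (−1)^{n − #cycles} = (−1)^{241−6} = (−1)^235 = -1.
The Jacobi symbol (230|241) = -1 (Zolotarev) agrees.

-1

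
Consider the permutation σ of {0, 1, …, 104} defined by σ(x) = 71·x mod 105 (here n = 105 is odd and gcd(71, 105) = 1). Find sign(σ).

Orbit of 71 under x↦71x: [71, 1]… (length divides ord_105(71)).
π_71 has 70 disjoint cycles with lengths [2, 2, 2, 2, 2, 2, 2, 2, 2, 2, 2, 2, 2, 2, 2, 2, 2, 2, 2, 2, 2, 2, 2, 2, 2, 2, 2, 2, 2, 2, 2, 2, 2, 2, 2, 1, 1, 1, 1, 1, 1, 1, 1, 1, 1, 1, 1, 1, 1, 1, 1, 1, 1, 1, 1, 1, 1, 1, 1, 1, 1, 1, 1, 1, 1, 1, 1, 1, 1, 1] on {0,…,104}.
sign(π) = (−1)^{n − #cycles} = (−1)^{105−70} = (−1)^35 = -1.
Check: (71/105) = -1 by Zolotarev.

-1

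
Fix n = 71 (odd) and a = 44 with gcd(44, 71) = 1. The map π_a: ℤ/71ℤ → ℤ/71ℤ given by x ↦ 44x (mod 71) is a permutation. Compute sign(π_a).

Start at x=42: 42 → 2 → 17 → 38 → 39 → 12 → 31 → … (one orbit).
Decompose π into cycles: lengths [70, 1] (2 cycles, including the fixed point 0).
71 − 2 = 69 transpositions; sign(π) = (−1)^69 = -1.
(44|71)_J = -1 (Zolotarev's lemma cross-check).

-1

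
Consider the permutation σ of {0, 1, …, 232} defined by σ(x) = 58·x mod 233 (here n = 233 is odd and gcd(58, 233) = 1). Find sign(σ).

+1

Orbit of 157 under x↦58x: [157, 19, 170, 74, 98, 92, 210]… (length divides ord_233(58)).
Cycle type of π: 58×4 + 1; total 5 cycles.
233 − 5 = 228 transpositions; sign(π) = (−1)^228 = +1.
Via Zolotarev, sign(π_{58}) = (58|233) = +1.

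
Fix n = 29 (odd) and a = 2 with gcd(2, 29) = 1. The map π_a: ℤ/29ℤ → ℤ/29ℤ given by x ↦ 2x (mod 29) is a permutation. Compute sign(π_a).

Trace 5: π^k(5) = [5, 10, 20, 11, 22, 15, 1] for k=0..6.
2 cycles of lengths [28, 1].
Σ(ℓ_i−1) = 29−2 = 27; sign = (−1)^27 = -1.

-1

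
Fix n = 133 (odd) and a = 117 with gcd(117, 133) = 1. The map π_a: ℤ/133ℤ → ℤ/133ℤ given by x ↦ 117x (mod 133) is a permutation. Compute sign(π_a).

Orbit of 16 under x↦117x: [16, 10, 106, 33, 4, 69, 93]… (length divides ord_133(117)).
9 cycles of lengths [18, 18, 18, 18, 18, 18, 18, 6, 1].
133 − 9 = 124 transpositions; sign(π) = (−1)^124 = +1.
Zolotarev: (117|133) = +1, matching the cycle-count sign.

+1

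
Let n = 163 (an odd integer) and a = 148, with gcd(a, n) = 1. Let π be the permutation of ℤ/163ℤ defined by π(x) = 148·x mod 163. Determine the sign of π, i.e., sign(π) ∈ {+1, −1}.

-1

Trace 64: π^k(64) = [64, 18, 56, 138, 49, 80, 104] for k=0..6.
Cycle lengths of π_148 on ℤ/163ℤ: [162, 1]; 2 cycles in total.
n − c = 163 − 2 = 161; sign = (−1)^161 = -1.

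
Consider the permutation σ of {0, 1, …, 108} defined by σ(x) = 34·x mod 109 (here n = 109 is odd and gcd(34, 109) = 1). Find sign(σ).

+1

Trace 43: π^k(43) = [43, 45, 4, 27, 46, 38, 93] for k=0..6.
Cycle lengths of π_34 on ℤ/109ℤ: [18, 18, 18, 18, 18, 18, 1]; 7 cycles in total.
Σ(ℓ_i−1) = 109−7 = 102; sign = (−1)^102 = +1.
Via Zolotarev, sign(π_{34}) = (34|109) = +1.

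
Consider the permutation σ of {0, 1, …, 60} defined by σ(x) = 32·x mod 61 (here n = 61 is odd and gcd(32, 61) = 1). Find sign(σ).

Orbit of 40 under x↦32x: [40, 60, 29, 13, 50, 14, 21]… (length divides ord_61(32)).
Decompose π into cycles: lengths [12, 12, 12, 12, 12, 1] (6 cycles, including the fixed point 0).
61 − 6 = 55 transpositions; sign(π) = (−1)^55 = -1.

-1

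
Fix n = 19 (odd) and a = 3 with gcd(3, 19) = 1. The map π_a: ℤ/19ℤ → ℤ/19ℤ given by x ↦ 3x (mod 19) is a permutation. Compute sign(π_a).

Trace 10: π^k(10) = [10, 11, 14, 4, 12, 17, 13] for k=0..6.
2 cycles of lengths [18, 1].
sign(π) = (−1)^{n − #cycles} = (−1)^{19−2} = (−1)^17 = -1.
The Jacobi symbol (3|19) = -1 (Zolotarev) agrees.

-1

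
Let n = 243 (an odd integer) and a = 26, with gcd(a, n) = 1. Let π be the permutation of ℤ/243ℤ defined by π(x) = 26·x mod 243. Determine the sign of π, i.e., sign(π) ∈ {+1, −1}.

-1

Start at x=188: 188 → 28 → 242 → 217 → 53 → 163 → 107 → … (one orbit).
32 cycles of lengths [18, 18, 18, 18, 18, 18, 18, 18, 18, 6, 6, 6, 6, 6, 6, 6, 6, 6, 2, 2, 2, 2, 2, 2, 2, 2, 2, 2, 2, 2, 2, 1].
243 − 32 = 211 transpositions; sign(π) = (−1)^211 = -1.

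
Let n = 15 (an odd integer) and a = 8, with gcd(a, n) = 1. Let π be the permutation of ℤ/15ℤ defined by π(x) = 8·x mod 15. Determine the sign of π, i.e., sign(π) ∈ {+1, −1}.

+1

Start at x=1: 1 → 8 → 4 → 2 → 1 (one orbit).
5 cycles of lengths [4, 4, 4, 2, 1].
With 5 cycles on 15 points, sign = (−1)^{15−5} = +1.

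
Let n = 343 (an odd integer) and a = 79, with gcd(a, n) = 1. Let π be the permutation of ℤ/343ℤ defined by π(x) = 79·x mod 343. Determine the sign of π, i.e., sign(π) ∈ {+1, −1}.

+1

Orbit of 263 under x↦79x: [263, 197, 128, 165, 1, 79, 67]… (length divides ord_343(79)).
π_79 has 31 disjoint cycles with lengths [21, 21, 21, 21, 21, 21, 21, 21, 21, 21, 21, 21, 21, 21, 3, 3, 3, 3, 3, 3, 3, 3, 3, 3, 3, 3, 3, 3, 3, 3, 1] on {0,…,342}.
Σ(ℓ_i−1) = 343−31 = 312; sign = (−1)^312 = +1.
Zolotarev: (79|343) = +1, matching the cycle-count sign.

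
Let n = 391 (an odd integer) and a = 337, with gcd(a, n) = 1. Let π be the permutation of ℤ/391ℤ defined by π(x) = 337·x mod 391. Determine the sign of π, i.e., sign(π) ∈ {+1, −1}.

Trace 313: π^k(313) = [313, 302, 114, 100, 74, 305, 343] for k=0..6.
5 cycles of lengths [176, 176, 22, 16, 1].
With 5 cycles on 391 points, sign = (−1)^{391−5} = +1.

+1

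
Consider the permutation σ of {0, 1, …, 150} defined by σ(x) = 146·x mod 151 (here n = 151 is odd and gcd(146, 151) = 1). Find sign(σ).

Start at x=112: 112 → 44 → 82 → 43 → 87 → 18 → 61 → … (one orbit).
Decompose π into cycles: lengths [150, 1] (2 cycles, including the fixed point 0).
n − c = 151 − 2 = 149; sign = (−1)^149 = -1.
The Jacobi symbol (146|151) = -1 (Zolotarev) agrees.

-1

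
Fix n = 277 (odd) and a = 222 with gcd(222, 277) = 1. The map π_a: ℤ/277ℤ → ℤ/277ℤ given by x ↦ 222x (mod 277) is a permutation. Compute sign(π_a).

Trace 86: π^k(86) = [86, 256, 47, 185, 74, 85, 34] for k=0..6.
The orbit structure of x ↦ 222x mod 277: 3 orbits of sizes [138, 138, 1].
277 − 3 = 274 transpositions; sign(π) = (−1)^274 = +1.
(222|277)_J = +1 (Zolotarev's lemma cross-check).

+1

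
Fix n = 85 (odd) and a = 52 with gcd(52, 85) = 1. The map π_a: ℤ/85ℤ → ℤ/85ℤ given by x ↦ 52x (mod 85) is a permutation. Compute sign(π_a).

-1

Start at x=18: 18 → 1 → 52 → 69 → 18 (one orbit).
Cycle type of π: 4×17 + 1×17; total 34 cycles.
85 − 34 = 51 transpositions; sign(π) = (−1)^51 = -1.
(52|85)_J = -1 (Zolotarev's lemma cross-check).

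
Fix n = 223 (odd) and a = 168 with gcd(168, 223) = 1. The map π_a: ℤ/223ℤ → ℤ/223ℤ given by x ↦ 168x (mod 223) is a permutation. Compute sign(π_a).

Start at x=94: 94 → 182 → 25 → 186 → 28 → 21 → 183 → … (one orbit).
Cycle type of π: 222 + 1; total 2 cycles.
Σ(ℓ_i−1) = 223−2 = 221; sign = (−1)^221 = -1.

-1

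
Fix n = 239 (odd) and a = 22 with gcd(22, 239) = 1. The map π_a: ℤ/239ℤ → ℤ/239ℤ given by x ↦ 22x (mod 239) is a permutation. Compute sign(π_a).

+1

Orbit of 187 under x↦22x: [187, 51, 166, 67, 40, 163, 1]… (length divides ord_239(22)).
The orbit structure of x ↦ 22x mod 239: 15 orbits of sizes [17, 17, 17, 17, 17, 17, 17, 17, 17, 17, 17, 17, 17, 17, 1].
15 cycles on 239: each ℓ→(−1)^(ℓ−1), product (−1)^224 = +1.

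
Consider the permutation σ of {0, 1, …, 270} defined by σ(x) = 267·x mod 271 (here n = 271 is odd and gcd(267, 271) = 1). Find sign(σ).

Start at x=270: 270 → 4 → 255 → 64 → 15 → 211 → 240 → … (one orbit).
Cycle type of π: 270 + 1; total 2 cycles.
n − c = 271 − 2 = 269; sign = (−1)^269 = -1.

-1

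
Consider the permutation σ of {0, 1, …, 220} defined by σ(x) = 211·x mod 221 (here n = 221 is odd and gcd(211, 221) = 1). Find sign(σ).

Start at x=53: 53 → 133 → 217 → 40 → 42 → 22 → 1 → … (one orbit).
Cycle lengths of π_211 on ℤ/221ℤ: [48, 48, 48, 48, 16, 3, 3, 3, 3, 1]; 10 cycles in total.
With 10 cycles on 221 points, sign = (−1)^{221−10} = -1.

-1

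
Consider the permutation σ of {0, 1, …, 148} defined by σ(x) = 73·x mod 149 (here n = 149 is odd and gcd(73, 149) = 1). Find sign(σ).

+1

Orbit of 81 under x↦73x: [81, 102, 145, 6, 140, 88, 17]… (length divides ord_149(73)).
Cycle type of π: 37×4 + 1; total 5 cycles.
5 cycles on 149: each ℓ→(−1)^(ℓ−1), product (−1)^144 = +1.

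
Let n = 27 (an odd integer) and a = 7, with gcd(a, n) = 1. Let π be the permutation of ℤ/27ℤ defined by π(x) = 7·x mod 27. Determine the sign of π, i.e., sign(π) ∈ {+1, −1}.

+1

Orbit of 22 under x↦7x: [22, 19, 25, 13, 10, 16, 4]… (length divides ord_27(7)).
π_7 has 7 disjoint cycles with lengths [9, 9, 3, 3, 1, 1, 1] on {0,…,26}.
7 cycles on 27: each ℓ→(−1)^(ℓ−1), product (−1)^20 = +1.
(7|27)_J = +1 (Zolotarev's lemma cross-check).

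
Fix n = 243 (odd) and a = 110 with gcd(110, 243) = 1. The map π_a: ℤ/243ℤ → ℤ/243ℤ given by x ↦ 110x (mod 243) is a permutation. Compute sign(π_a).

-1

Trace 202: π^k(202) = [202, 107, 106, 239, 46, 200, 130] for k=0..6.
Decompose π into cycles: lengths [162, 54, 18, 6, 2, 1] (6 cycles, including the fixed point 0).
n − c = 243 − 6 = 237; sign = (−1)^237 = -1.
Via Zolotarev, sign(π_{110}) = (110|243) = -1.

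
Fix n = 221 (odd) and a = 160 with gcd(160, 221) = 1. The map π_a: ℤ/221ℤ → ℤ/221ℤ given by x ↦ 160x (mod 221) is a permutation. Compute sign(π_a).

Trace 173: π^k(173) = [173, 55, 181, 9, 114, 118, 95] for k=0..6.
8 cycles of lengths [48, 48, 48, 48, 16, 6, 6, 1].
With 8 cycles on 221 points, sign = (−1)^{221−8} = -1.
Via Zolotarev, sign(π_{160}) = (160|221) = -1.

-1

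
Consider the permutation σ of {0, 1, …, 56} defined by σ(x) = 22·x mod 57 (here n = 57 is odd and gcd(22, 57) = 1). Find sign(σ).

Start at x=25: 25 → 37 → 16 → 10 → 49 → 52 → 4 → … (one orbit).
Decompose π into cycles: lengths [18, 18, 18, 1, 1, 1] (6 cycles, including the fixed point 0).
n − c = 57 − 6 = 51; sign = (−1)^51 = -1.
Via Zolotarev, sign(π_{22}) = (22|57) = -1.

-1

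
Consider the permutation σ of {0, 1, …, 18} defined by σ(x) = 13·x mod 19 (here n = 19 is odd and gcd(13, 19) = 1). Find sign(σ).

Trace 13: π^k(13) = [13, 17, 12, 4, 14, 11, 10] for k=0..6.
π_13 has 2 disjoint cycles with lengths [18, 1] on {0,…,18}.
Σ(ℓ_i−1) = 19−2 = 17; sign = (−1)^17 = -1.
Check: (13/19) = -1 by Zolotarev.

-1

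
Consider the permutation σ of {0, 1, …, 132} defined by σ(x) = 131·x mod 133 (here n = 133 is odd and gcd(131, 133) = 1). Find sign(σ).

Orbit of 64 under x↦131x: [64, 5, 123, 20, 93, 80, 106]… (length divides ord_133(131)).
10 cycles of lengths [18, 18, 18, 18, 18, 18, 9, 9, 6, 1].
With 10 cycles on 133 points, sign = (−1)^{133−10} = -1.
The Jacobi symbol (131|133) = -1 (Zolotarev) agrees.

-1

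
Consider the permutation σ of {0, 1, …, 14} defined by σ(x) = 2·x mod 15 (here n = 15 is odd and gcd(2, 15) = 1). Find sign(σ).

+1

Orbit of 8 under x↦2x: [8, 1, 2, 4]… (length divides ord_15(2)).
5 cycles of lengths [4, 4, 4, 2, 1].
Σ(ℓ_i−1) = 15−5 = 10; sign = (−1)^10 = +1.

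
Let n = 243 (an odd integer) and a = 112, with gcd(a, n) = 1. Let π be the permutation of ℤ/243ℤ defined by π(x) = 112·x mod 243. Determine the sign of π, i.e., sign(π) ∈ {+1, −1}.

+1

Start at x=178: 178 → 10 → 148 → 52 → 235 → 76 → 7 → … (one orbit).
11 cycles of lengths [81, 81, 27, 27, 9, 9, 3, 3, 1, 1, 1].
Σ(ℓ_i−1) = 243−11 = 232; sign = (−1)^232 = +1.
The Jacobi symbol (112|243) = +1 (Zolotarev) agrees.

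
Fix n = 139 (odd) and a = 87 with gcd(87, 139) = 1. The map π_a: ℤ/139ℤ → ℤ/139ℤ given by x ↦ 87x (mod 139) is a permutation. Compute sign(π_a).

Start at x=125: 125 → 33 → 91 → 133 → 34 → 39 → 57 → … (one orbit).
Cycle type of π: 46×3 + 1; total 4 cycles.
sign(π) = (−1)^{n − #cycles} = (−1)^{139−4} = (−1)^135 = -1.
(87|139)_J = -1 (Zolotarev's lemma cross-check).

-1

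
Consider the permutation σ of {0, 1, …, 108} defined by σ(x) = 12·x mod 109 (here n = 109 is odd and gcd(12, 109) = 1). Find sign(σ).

Orbit of 4 under x↦12x: [4, 48, 31, 45, 104, 49, 43]… (length divides ord_109(12)).
Cycle lengths of π_12 on ℤ/109ℤ: [54, 54, 1]; 3 cycles in total.
109 − 3 = 106 transpositions; sign(π) = (−1)^106 = +1.
Zolotarev: (12|109) = +1, matching the cycle-count sign.

+1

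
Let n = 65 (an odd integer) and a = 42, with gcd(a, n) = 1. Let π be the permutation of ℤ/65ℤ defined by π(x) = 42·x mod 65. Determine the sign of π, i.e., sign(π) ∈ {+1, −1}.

-1

Orbit of 3 under x↦42x: [3, 61, 27, 29, 48, 1, 42]… (length divides ord_65(42)).
Cycle lengths of π_42 on ℤ/65ℤ: [12, 12, 12, 12, 4, 3, 3, 3, 3, 1]; 10 cycles in total.
sign(π) = (−1)^{n − #cycles} = (−1)^{65−10} = (−1)^55 = -1.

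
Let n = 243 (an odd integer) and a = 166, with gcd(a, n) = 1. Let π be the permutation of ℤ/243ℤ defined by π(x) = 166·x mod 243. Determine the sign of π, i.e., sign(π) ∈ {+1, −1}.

Trace 52: π^k(52) = [52, 127, 184, 169, 109, 112, 124] for k=0..6.
11 cycles of lengths [81, 81, 27, 27, 9, 9, 3, 3, 1, 1, 1].
243 − 11 = 232 transpositions; sign(π) = (−1)^232 = +1.
Via Zolotarev, sign(π_{166}) = (166|243) = +1.

+1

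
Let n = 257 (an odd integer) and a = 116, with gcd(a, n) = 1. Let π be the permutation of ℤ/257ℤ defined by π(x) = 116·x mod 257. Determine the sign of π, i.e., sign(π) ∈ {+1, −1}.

Start at x=36: 36 → 64 → 228 → 234 → 159 → 197 → 236 → … (one orbit).
Decompose π into cycles: lengths [128, 128, 1] (3 cycles, including the fixed point 0).
n − c = 257 − 3 = 254; sign = (−1)^254 = +1.
The Jacobi symbol (116|257) = +1 (Zolotarev) agrees.

+1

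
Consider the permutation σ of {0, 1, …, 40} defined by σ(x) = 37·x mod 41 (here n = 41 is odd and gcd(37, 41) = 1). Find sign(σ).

Trace 37: π^k(37) = [37, 16, 18, 10, 1] for k=0..4.
π_37 has 9 disjoint cycles with lengths [5, 5, 5, 5, 5, 5, 5, 5, 1] on {0,…,40}.
41 − 9 = 32 transpositions; sign(π) = (−1)^32 = +1.

+1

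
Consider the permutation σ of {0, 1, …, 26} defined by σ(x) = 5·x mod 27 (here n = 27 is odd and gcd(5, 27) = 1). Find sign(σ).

-1

Start at x=1: 1 → 5 → 25 → 17 → 4 → 20 → 19 → … (one orbit).
The orbit structure of x ↦ 5x mod 27: 4 orbits of sizes [18, 6, 2, 1].
Σ(ℓ_i−1) = 27−4 = 23; sign = (−1)^23 = -1.
Check: (5/27) = -1 by Zolotarev.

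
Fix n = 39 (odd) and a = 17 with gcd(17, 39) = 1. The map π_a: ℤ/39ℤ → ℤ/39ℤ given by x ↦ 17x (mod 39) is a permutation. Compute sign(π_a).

-1

Orbit of 38 under x↦17x: [38, 22, 23, 1, 17, 16]… (length divides ord_39(17)).
Cycle lengths of π_17 on ℤ/39ℤ: [6, 6, 6, 6, 6, 6, 2, 1]; 8 cycles in total.
sign(π) = (−1)^{n − #cycles} = (−1)^{39−8} = (−1)^31 = -1.
Check: (17/39) = -1 by Zolotarev.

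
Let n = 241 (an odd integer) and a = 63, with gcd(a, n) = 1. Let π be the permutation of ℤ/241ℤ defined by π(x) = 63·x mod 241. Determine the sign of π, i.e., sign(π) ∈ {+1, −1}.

-1

Start at x=237: 237 → 230 → 30 → 203 → 16 → 44 → 121 → … (one orbit).
Decompose π into cycles: lengths [48, 48, 48, 48, 48, 1] (6 cycles, including the fixed point 0).
241 − 6 = 235 transpositions; sign(π) = (−1)^235 = -1.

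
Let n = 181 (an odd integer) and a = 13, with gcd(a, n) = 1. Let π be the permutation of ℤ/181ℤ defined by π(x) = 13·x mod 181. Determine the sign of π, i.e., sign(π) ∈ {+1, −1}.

Start at x=15: 15 → 14 → 1 → 13 → 169 → 25 → 144 → … (one orbit).
The orbit structure of x ↦ 13x mod 181: 5 orbits of sizes [45, 45, 45, 45, 1].
5 cycles on 181: each ℓ→(−1)^(ℓ−1), product (−1)^176 = +1.
Via Zolotarev, sign(π_{13}) = (13|181) = +1.

+1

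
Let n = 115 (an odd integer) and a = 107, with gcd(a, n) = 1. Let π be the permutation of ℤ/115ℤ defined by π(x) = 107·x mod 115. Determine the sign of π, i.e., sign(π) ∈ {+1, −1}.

+1

Orbit of 103 under x↦107x: [103, 96, 37, 49, 68, 31, 97]… (length divides ord_115(107)).
Decompose π into cycles: lengths [44, 44, 22, 4, 1] (5 cycles, including the fixed point 0).
115 − 5 = 110 transpositions; sign(π) = (−1)^110 = +1.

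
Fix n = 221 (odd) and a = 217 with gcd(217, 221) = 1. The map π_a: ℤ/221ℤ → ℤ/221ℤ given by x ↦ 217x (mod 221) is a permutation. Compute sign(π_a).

Start at x=217: 217 → 16 → 157 → 35 → 81 → 118 → 191 → … (one orbit).
25 cycles of lengths [12, 12, 12, 12, 12, 12, 12, 12, 12, 12, 12, 12, 12, 12, 12, 12, 4, 4, 4, 4, 3, 3, 3, 3, 1].
221 − 25 = 196 transpositions; sign(π) = (−1)^196 = +1.
Check: (217/221) = +1 by Zolotarev.

+1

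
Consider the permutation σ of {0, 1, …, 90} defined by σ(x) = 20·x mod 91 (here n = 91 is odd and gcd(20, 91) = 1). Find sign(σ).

Trace 1: π^k(1) = [1, 20, 36, 83, 22, 76, 64] for k=0..6.
Cycle lengths of π_20 on ℤ/91ℤ: [12, 12, 12, 12, 12, 12, 12, 2, 2, 2, 1]; 11 cycles in total.
Σ(ℓ_i−1) = 91−11 = 80; sign = (−1)^80 = +1.
Check: (20/91) = +1 by Zolotarev.

+1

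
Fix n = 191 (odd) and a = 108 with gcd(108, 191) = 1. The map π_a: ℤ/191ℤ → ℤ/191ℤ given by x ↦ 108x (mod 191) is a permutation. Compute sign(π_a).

Trace 48: π^k(48) = [48, 27, 51, 160, 90, 170, 24] for k=0..6.
π_108 has 3 disjoint cycles with lengths [95, 95, 1] on {0,…,190}.
sign(π) = (−1)^{n − #cycles} = (−1)^{191−3} = (−1)^188 = +1.
(108|191)_J = +1 (Zolotarev's lemma cross-check).

+1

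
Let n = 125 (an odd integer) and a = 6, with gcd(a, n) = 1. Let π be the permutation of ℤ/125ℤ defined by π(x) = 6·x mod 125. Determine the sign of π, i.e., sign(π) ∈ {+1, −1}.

Start at x=91: 91 → 46 → 26 → 31 → 61 → 116 → 71 → … (one orbit).
13 cycles of lengths [25, 25, 25, 25, 5, 5, 5, 5, 1, 1, 1, 1, 1].
sign(π) = (−1)^{n − #cycles} = (−1)^{125−13} = (−1)^112 = +1.

+1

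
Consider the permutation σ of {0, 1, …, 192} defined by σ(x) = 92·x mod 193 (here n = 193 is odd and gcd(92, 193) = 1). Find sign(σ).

Trace 7: π^k(7) = [7, 65, 190, 110, 84, 8, 157] for k=0..6.
π_92 has 3 disjoint cycles with lengths [96, 96, 1] on {0,…,192}.
n − c = 193 − 3 = 190; sign = (−1)^190 = +1.

+1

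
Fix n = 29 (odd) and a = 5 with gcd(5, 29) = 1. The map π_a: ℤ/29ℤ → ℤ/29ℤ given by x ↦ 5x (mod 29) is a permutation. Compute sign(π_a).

+1

Orbit of 6 under x↦5x: [6, 1, 5, 25, 9, 16, 22]… (length divides ord_29(5)).
Cycle type of π: 14×2 + 1; total 3 cycles.
With 3 cycles on 29 points, sign = (−1)^{29−3} = +1.
Zolotarev: (5|29) = +1, matching the cycle-count sign.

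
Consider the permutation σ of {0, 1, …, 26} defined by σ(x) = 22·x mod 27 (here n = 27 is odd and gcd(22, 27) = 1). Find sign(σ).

+1

Orbit of 4 under x↦22x: [4, 7, 19, 13, 16, 1, 22]… (length divides ord_27(22)).
The orbit structure of x ↦ 22x mod 27: 7 orbits of sizes [9, 9, 3, 3, 1, 1, 1].
7 cycles on 27: each ℓ→(−1)^(ℓ−1), product (−1)^20 = +1.
Zolotarev: (22|27) = +1, matching the cycle-count sign.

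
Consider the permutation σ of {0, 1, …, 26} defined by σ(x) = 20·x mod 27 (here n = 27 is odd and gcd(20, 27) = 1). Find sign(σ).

-1

Trace 25: π^k(25) = [25, 14, 10, 11, 4, 26, 7] for k=0..6.
The orbit structure of x ↦ 20x mod 27: 4 orbits of sizes [18, 6, 2, 1].
4 cycles on 27: each ℓ→(−1)^(ℓ−1), product (−1)^23 = -1.
(20|27)_J = -1 (Zolotarev's lemma cross-check).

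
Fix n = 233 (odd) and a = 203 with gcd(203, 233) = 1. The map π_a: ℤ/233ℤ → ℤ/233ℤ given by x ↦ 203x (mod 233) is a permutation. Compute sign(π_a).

+1

Orbit of 187 under x↦203x: [187, 215, 74, 110, 195, 208, 51]… (length divides ord_233(203)).
π_203 has 3 disjoint cycles with lengths [116, 116, 1] on {0,…,232}.
sign(π) = (−1)^{n − #cycles} = (−1)^{233−3} = (−1)^230 = +1.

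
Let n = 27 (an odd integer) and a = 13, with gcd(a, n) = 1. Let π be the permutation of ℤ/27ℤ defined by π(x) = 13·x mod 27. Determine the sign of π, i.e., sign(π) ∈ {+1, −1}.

+1

Trace 16: π^k(16) = [16, 19, 4, 25, 1, 13, 7] for k=0..6.
Cycle type of π: 9×2 + 3×2 + 1×3; total 7 cycles.
Σ(ℓ_i−1) = 27−7 = 20; sign = (−1)^20 = +1.
Check: (13/27) = +1 by Zolotarev.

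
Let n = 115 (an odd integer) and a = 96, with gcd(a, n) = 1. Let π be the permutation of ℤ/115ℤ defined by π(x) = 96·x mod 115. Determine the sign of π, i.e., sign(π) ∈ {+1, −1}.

Orbit of 71 under x↦96x: [71, 31, 101, 36, 6, 1, 96]… (length divides ord_115(96)).
Decompose π into cycles: lengths [11, 11, 11, 11, 11, 11, 11, 11, 11, 11, 1, 1, 1, 1, 1] (15 cycles, including the fixed point 0).
With 15 cycles on 115 points, sign = (−1)^{115−15} = +1.
The Jacobi symbol (96|115) = +1 (Zolotarev) agrees.

+1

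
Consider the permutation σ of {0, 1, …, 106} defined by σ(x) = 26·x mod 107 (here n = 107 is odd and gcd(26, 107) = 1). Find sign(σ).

Start at x=46: 46 → 19 → 66 → 4 → 104 → 29 → 5 → … (one orbit).
2 cycles of lengths [106, 1].
107 − 2 = 105 transpositions; sign(π) = (−1)^105 = -1.
(26|107)_J = -1 (Zolotarev's lemma cross-check).

-1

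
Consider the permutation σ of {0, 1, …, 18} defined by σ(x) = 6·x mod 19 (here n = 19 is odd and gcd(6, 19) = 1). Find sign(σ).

+1

Trace 6: π^k(6) = [6, 17, 7, 4, 5, 11, 9] for k=0..6.
The orbit structure of x ↦ 6x mod 19: 3 orbits of sizes [9, 9, 1].
Σ(ℓ_i−1) = 19−3 = 16; sign = (−1)^16 = +1.
The Jacobi symbol (6|19) = +1 (Zolotarev) agrees.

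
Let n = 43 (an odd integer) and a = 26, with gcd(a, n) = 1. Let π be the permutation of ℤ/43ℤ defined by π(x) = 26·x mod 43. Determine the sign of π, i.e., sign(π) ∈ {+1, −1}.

Start at x=22: 22 → 13 → 37 → 16 → 29 → 23 → 39 → … (one orbit).
Cycle lengths of π_26 on ℤ/43ℤ: [42, 1]; 2 cycles in total.
n − c = 43 − 2 = 41; sign = (−1)^41 = -1.
Check: (26/43) = -1 by Zolotarev.

-1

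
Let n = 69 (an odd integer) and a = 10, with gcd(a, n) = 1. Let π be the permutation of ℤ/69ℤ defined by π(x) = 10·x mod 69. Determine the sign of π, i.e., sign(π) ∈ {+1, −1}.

Trace 61: π^k(61) = [61, 58, 28, 4, 40, 55, 67] for k=0..6.
π_10 has 6 disjoint cycles with lengths [22, 22, 22, 1, 1, 1] on {0,…,68}.
n − c = 69 − 6 = 63; sign = (−1)^63 = -1.
Zolotarev: (10|69) = -1, matching the cycle-count sign.

-1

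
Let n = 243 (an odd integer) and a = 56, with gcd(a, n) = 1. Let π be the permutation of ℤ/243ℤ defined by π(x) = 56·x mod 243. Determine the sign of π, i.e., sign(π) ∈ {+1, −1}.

Start at x=25: 25 → 185 → 154 → 119 → 103 → 179 → 61 → … (one orbit).
6 cycles of lengths [162, 54, 18, 6, 2, 1].
n − c = 243 − 6 = 237; sign = (−1)^237 = -1.
The Jacobi symbol (56|243) = -1 (Zolotarev) agrees.

-1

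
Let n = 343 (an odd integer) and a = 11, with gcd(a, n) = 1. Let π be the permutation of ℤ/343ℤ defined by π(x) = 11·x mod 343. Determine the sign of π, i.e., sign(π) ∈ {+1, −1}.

Trace 18: π^k(18) = [18, 198, 120, 291, 114, 225, 74] for k=0..6.
Decompose π into cycles: lengths [147, 147, 21, 21, 3, 3, 1] (7 cycles, including the fixed point 0).
Σ(ℓ_i−1) = 343−7 = 336; sign = (−1)^336 = +1.

+1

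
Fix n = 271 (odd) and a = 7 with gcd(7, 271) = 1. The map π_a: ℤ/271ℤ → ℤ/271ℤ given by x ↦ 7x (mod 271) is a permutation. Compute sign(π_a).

Trace 20: π^k(20) = [20, 140, 167, 85, 53, 100, 158] for k=0..6.
π_7 has 3 disjoint cycles with lengths [135, 135, 1] on {0,…,270}.
sign(π) = (−1)^{n − #cycles} = (−1)^{271−3} = (−1)^268 = +1.
Via Zolotarev, sign(π_{7}) = (7|271) = +1.

+1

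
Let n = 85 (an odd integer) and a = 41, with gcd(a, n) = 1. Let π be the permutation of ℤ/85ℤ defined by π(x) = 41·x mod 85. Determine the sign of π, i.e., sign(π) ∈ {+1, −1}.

Start at x=61: 61 → 36 → 31 → 81 → 6 → 76 → 56 → … (one orbit).
Decompose π into cycles: lengths [16, 16, 16, 16, 16, 1, 1, 1, 1, 1] (10 cycles, including the fixed point 0).
10 cycles on 85: each ℓ→(−1)^(ℓ−1), product (−1)^75 = -1.
The Jacobi symbol (41|85) = -1 (Zolotarev) agrees.

-1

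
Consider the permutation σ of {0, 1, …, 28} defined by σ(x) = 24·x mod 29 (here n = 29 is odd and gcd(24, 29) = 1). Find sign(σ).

Start at x=7: 7 → 23 → 1 → 24 → 25 → 20 → 16 → 7 (one orbit).
The orbit structure of x ↦ 24x mod 29: 5 orbits of sizes [7, 7, 7, 7, 1].
n − c = 29 − 5 = 24; sign = (−1)^24 = +1.
Via Zolotarev, sign(π_{24}) = (24|29) = +1.

+1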